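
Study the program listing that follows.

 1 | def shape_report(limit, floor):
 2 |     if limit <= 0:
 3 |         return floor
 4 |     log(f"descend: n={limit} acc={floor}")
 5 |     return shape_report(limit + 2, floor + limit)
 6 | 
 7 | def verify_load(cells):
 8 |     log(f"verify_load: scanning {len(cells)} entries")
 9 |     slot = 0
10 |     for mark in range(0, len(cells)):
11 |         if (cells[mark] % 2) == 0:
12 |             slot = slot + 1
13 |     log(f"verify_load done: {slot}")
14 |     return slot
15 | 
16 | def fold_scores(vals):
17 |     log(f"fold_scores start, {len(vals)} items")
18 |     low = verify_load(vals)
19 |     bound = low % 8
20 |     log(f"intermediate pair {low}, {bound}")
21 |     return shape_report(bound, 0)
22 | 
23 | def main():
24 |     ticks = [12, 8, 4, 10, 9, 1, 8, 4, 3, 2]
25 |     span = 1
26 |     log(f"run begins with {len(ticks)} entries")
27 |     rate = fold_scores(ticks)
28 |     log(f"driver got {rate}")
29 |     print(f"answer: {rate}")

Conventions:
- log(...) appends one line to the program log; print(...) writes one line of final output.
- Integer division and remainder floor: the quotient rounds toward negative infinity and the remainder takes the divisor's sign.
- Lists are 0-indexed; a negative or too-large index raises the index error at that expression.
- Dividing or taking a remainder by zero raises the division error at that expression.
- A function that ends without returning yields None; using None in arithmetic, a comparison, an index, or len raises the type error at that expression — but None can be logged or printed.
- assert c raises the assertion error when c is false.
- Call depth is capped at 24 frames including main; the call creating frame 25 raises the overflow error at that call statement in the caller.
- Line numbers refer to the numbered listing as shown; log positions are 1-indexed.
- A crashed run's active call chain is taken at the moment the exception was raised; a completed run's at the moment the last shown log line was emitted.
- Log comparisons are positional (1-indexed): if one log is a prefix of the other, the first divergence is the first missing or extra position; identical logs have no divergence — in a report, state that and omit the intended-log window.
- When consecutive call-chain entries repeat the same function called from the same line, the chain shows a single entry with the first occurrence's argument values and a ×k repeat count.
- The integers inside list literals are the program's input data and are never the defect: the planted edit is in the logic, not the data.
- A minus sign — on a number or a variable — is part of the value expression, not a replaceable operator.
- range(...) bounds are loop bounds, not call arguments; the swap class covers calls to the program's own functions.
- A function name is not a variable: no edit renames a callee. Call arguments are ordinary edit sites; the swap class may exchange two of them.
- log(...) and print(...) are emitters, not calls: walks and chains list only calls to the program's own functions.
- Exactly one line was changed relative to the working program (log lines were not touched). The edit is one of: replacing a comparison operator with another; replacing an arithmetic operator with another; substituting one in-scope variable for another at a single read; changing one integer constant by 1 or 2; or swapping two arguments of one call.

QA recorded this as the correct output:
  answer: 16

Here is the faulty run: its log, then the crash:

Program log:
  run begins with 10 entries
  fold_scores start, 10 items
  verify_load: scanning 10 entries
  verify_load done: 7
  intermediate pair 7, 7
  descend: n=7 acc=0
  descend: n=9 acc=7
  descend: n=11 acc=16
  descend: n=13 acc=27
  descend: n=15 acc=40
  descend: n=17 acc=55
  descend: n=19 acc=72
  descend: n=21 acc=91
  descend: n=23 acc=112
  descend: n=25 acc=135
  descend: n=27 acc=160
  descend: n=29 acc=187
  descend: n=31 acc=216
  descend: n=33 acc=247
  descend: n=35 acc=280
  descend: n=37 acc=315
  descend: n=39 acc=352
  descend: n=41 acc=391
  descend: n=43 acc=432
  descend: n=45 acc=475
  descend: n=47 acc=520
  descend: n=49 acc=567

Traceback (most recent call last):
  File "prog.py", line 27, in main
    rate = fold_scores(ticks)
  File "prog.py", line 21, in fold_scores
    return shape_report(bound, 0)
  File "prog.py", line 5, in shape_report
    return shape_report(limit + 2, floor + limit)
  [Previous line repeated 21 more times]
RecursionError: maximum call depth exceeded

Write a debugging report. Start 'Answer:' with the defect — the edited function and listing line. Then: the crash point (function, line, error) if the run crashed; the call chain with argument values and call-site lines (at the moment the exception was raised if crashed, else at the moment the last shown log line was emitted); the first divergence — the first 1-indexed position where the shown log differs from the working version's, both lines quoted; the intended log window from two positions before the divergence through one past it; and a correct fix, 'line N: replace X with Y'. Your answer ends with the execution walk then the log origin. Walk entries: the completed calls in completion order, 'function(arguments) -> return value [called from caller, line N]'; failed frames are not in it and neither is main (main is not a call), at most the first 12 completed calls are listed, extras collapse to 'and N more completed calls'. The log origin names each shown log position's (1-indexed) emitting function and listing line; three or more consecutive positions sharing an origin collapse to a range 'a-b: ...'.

Answer: the defect is in shape_report at line 5.
Key observation: Everything matches until log position 7, which reads 'descend: n=9 acc=7' in place of 'descend: n=5 acc=7'.
Crash: shape_report, line 5, RecursionError.
Call chain: main -> fold_scores([12, 8, 4, 10, 9, 1, 8, 4, 3, 2]) (called at line 27) -> shape_report(7, 0) (called at line 21) -> shape_report(9, 7) (called at line 5) ×21.
First divergence: position 7 — the shown line 'descend: n=9 acc=7' should read 'descend: n=5 acc=7'.
Intended log window:
  5: intermediate pair 7, 7
  6: descend: n=7 acc=0
  7: descend: n=5 acc=7
  8: descend: n=3 acc=12
Execution walk:
  verify_load([12, 8, 4, 10, 9, 1, 8, 4, 3, 2]) -> 7  [called from fold_scores, line 18]
Log line origins:
  1: from main, line 26
  2: from fold_scores, line 17
  3: from verify_load, line 8
  4: from verify_load, line 13
  5: from fold_scores, line 20
  6-27: from shape_report, line 4
A correct fix: line 5: replace `limit + 2` with `limit - 2`.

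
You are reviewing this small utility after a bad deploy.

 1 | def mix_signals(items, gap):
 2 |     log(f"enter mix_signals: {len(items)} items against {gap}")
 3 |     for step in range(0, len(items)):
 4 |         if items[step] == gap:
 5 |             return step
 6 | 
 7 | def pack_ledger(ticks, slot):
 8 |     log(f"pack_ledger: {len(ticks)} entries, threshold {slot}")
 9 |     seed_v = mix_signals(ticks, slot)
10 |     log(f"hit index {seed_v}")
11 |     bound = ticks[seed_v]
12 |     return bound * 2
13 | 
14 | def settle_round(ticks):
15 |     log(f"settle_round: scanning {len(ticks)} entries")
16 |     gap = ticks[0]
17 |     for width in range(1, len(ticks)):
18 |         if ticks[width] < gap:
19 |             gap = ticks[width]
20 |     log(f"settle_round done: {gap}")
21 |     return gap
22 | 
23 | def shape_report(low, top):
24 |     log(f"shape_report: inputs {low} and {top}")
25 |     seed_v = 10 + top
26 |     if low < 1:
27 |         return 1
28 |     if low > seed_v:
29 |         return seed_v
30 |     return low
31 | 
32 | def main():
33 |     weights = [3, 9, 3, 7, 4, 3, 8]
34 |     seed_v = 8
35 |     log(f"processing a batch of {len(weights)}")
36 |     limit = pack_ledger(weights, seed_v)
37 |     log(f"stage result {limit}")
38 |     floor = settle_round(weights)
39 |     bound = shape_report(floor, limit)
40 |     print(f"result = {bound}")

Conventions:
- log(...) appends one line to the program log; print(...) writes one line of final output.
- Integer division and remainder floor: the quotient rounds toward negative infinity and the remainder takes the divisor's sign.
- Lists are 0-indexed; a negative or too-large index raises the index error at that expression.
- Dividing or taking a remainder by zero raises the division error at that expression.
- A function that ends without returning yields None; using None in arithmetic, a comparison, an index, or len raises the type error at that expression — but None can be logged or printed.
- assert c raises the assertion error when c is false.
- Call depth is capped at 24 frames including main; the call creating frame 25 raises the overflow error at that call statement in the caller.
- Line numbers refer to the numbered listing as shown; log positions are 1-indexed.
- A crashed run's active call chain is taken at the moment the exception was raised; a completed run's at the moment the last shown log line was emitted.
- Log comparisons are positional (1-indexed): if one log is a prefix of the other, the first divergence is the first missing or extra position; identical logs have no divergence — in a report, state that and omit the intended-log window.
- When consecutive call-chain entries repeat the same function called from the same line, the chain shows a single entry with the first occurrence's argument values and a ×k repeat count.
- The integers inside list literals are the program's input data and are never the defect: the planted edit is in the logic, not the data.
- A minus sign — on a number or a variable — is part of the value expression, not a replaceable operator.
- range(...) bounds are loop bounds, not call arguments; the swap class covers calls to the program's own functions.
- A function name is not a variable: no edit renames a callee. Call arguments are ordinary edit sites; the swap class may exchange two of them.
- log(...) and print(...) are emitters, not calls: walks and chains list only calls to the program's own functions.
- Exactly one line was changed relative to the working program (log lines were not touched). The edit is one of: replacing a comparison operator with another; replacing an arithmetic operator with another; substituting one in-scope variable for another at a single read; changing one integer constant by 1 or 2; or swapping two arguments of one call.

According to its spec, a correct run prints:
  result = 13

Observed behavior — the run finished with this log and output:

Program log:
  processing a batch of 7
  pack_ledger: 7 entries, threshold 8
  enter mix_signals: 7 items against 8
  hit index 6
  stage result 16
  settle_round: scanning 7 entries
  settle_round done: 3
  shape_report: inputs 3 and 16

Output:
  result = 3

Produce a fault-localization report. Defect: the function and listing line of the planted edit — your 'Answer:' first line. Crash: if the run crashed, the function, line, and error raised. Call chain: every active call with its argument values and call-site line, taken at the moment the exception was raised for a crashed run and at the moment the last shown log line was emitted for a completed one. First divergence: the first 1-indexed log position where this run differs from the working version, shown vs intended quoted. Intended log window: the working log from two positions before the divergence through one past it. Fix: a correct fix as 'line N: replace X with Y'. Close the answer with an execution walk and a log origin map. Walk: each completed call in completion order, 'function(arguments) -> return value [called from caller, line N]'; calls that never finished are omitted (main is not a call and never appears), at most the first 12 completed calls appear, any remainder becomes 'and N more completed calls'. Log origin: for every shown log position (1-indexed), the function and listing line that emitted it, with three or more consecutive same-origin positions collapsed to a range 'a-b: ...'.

Answer: the defect is in main at line 39.
The tell: The log first diverges at position 8: the faulty run prints 'shape_report: inputs 3 and 16' where the working version prints 'shape_report: inputs 16 and 3'.
Call chain: main -> shape_report(3, 16) (called at line 39).
First divergence: position 8 — the shown line 'shape_report: inputs 3 and 16' should read 'shape_report: inputs 16 and 3'.
Intended log window:
  6: settle_round: scanning 7 entries
  7: settle_round done: 3
  8: shape_report: inputs 16 and 3
Execution walk:
  mix_signals([3, 9, 3, 7, 4, 3, 8], 8) -> 6  [called from pack_ledger, line 9]
  pack_ledger([3, 9, 3, 7, 4, 3, 8], 8) -> 16  [called from main, line 36]
  settle_round([3, 9, 3, 7, 4, 3, 8]) -> 3  [called from main, line 38]
  shape_report(3, 16) -> 3  [called from main, line 39]
Log line origins:
  1 — main, line 35
  2 — pack_ledger, line 8
  3 — mix_signals, line 2
  4 — pack_ledger, line 10
  5 — main, line 37
  6 — settle_round, line 15
  7 — settle_round, line 20
  8 — shape_report, line 24
A correct fix: line 39: replace `shape_report(floor, limit)` with `shape_report(limit, floor)`.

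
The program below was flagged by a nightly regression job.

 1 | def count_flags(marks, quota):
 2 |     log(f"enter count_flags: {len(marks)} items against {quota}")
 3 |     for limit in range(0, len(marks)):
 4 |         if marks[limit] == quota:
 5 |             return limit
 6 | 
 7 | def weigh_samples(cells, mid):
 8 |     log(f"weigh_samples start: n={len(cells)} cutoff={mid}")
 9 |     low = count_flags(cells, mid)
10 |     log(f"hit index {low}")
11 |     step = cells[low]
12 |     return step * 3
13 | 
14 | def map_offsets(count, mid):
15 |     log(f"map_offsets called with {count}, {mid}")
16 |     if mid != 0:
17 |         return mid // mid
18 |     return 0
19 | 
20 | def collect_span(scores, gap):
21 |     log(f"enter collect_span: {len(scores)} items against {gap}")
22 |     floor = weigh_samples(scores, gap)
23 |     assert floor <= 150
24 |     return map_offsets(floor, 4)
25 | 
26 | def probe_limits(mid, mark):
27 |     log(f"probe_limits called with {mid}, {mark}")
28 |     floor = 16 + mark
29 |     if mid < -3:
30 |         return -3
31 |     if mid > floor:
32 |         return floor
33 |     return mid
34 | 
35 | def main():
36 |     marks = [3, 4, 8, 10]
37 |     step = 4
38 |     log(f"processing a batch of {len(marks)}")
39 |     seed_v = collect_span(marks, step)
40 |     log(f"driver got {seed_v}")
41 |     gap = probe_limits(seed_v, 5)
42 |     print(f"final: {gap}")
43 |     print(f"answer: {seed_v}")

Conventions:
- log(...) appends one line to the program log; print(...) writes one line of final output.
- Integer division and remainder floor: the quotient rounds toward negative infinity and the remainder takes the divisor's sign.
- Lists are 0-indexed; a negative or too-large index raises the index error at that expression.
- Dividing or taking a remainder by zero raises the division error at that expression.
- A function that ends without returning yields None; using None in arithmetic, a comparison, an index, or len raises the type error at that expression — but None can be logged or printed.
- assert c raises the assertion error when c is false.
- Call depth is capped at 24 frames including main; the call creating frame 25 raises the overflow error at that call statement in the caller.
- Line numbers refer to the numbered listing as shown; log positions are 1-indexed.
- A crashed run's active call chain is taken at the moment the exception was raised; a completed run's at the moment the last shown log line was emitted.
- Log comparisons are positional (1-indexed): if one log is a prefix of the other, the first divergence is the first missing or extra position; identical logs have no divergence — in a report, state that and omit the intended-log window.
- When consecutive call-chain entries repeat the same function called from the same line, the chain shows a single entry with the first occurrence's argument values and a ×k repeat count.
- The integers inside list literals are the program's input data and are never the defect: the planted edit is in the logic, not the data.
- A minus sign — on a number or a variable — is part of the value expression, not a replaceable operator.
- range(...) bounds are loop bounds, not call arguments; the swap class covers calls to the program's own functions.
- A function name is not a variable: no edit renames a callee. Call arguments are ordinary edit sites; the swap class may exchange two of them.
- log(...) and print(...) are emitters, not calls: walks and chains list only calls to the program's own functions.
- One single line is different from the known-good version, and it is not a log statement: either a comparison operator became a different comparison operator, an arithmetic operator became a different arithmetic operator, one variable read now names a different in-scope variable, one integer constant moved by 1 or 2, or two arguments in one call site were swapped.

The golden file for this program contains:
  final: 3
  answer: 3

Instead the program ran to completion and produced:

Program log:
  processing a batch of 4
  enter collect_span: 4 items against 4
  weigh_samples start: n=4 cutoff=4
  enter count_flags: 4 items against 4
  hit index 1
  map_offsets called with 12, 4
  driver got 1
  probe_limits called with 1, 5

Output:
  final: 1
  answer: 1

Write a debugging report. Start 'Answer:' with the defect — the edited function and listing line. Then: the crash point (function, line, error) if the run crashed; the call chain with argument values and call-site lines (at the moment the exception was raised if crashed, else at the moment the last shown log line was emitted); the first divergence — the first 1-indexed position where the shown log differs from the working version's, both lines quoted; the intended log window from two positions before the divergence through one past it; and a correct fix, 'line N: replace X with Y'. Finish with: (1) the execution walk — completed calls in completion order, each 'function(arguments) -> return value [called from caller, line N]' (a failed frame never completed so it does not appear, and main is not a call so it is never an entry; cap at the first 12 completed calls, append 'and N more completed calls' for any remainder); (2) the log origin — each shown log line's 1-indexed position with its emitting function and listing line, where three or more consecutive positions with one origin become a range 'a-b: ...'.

Answer: the defect is in map_offsets at line 17.
Key observation: Log line 7 is where behavior first shows: 'driver got 1' appears instead of 'driver got 3'.
Call chain: main -> probe_limits(1, 5) (called at line 41).
First divergence: at position 7 the run shows 'driver got 1' where the working version logs 'driver got 3'.
Intended log window:
  5: hit index 1
  6: map_offsets called with 12, 4
  7: driver got 3
  8: probe_limits called with 3, 5
Execution walk:
  count_flags([3, 4, 8, 10], 4) -> 1  [called from weigh_samples, line 9]
  weigh_samples([3, 4, 8, 10], 4) -> 12  [called from collect_span, line 22]
  map_offsets(12, 4) -> 1  [called from collect_span, line 24]
  collect_span([3, 4, 8, 10], 4) -> 1  [called from main, line 39]
  probe_limits(1, 5) -> 1  [called from main, line 41]
Log origin:
  1: from main, line 38
  2: from collect_span, line 21
  3: from weigh_samples, line 8
  4: from count_flags, line 2
  5: from weigh_samples, line 10
  6: from map_offsets, line 15
  7: from main, line 40
  8: from probe_limits, line 27
A correct fix: line 17: replace `mid // mid` with `count // mid`.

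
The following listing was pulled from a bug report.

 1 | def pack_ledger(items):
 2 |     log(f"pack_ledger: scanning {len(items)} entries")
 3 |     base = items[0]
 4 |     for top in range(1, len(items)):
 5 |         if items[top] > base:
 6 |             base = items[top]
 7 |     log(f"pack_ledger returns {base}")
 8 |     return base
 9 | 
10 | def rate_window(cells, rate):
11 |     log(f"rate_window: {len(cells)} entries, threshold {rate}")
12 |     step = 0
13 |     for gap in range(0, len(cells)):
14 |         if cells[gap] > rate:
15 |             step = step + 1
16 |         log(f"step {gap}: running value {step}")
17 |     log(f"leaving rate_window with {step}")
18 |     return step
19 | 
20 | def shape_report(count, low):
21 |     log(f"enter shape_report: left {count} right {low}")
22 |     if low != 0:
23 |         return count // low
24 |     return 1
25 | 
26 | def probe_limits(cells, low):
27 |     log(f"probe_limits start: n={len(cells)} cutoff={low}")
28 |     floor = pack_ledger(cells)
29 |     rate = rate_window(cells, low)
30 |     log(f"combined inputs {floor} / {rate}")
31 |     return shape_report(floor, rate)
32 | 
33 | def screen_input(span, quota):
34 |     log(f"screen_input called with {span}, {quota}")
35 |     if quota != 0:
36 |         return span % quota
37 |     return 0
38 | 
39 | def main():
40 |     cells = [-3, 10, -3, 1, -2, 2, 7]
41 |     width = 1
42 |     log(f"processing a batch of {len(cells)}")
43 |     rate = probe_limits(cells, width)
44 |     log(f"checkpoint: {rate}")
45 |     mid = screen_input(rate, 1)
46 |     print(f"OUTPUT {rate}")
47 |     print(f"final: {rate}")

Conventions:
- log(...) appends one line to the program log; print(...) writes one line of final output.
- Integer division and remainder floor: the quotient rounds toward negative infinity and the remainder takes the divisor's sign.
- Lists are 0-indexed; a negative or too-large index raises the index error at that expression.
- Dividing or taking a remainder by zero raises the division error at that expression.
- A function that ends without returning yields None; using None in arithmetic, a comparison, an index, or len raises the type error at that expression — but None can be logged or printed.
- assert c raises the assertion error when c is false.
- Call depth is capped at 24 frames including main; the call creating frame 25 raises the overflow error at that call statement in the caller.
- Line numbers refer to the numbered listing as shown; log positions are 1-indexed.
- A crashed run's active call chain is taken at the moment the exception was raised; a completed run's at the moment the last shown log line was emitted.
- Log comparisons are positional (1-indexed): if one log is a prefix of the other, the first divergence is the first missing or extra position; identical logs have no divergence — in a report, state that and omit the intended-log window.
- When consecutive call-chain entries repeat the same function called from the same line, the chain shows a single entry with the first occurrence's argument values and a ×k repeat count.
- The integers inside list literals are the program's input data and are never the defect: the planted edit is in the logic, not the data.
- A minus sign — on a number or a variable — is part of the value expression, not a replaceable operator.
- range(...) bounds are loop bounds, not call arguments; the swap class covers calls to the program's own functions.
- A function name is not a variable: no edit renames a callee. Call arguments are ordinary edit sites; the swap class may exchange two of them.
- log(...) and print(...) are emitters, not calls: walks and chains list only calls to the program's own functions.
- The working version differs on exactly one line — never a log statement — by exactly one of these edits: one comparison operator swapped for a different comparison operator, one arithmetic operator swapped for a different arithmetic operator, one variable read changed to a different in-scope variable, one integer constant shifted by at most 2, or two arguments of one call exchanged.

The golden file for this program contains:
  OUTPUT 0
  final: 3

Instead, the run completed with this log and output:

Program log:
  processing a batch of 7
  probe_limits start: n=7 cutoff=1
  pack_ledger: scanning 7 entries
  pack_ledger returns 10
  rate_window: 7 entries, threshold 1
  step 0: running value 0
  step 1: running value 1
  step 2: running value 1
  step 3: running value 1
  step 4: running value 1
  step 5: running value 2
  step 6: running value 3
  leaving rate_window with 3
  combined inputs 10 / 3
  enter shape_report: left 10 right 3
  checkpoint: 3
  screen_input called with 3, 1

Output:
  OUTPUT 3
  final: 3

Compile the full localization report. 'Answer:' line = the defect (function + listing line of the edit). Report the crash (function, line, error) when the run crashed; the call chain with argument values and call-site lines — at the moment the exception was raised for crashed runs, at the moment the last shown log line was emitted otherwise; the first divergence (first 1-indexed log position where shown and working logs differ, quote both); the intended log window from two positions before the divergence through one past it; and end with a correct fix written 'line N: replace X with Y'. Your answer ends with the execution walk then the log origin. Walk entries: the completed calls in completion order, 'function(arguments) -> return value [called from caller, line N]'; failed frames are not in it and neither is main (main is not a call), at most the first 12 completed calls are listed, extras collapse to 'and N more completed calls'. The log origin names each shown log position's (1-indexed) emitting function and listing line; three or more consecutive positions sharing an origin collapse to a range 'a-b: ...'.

Answer: the defect is in main at line 46.
Core observation: Every logged value matches the working version; the printed result is what differs.
Call chain: main -> screen_input(3, 1) (called at line 45).
First divergence: none — the logs agree in full.
Execution walk:
  pack_ledger([-3, 10, -3, 1, -2, 2, 7]) -> 10  [called from probe_limits, line 28]
  rate_window([-3, 10, -3, 1, -2, 2, 7], 1) -> 3  [called from probe_limits, line 29]
  shape_report(10, 3) -> 3  [called from probe_limits, line 31]
  probe_limits([-3, 10, -3, 1, -2, 2, 7], 1) -> 3  [called from main, line 43]
  screen_input(3, 1) -> 0  [called from main, line 45]
Origin of each log line:
  1: logged in main at line 42
  2: logged in probe_limits at line 27
  3: logged in pack_ledger at line 2
  4: logged in pack_ledger at line 7
  5: logged in rate_window at line 11
  6-12: logged in rate_window at line 16
  13: logged in rate_window at line 17
  14: logged in probe_limits at line 30
  15: logged in shape_report at line 21
  16: logged in main at line 44
  17: logged in screen_input at line 34
A correct fix: line 46: replace `rate` with `mid`.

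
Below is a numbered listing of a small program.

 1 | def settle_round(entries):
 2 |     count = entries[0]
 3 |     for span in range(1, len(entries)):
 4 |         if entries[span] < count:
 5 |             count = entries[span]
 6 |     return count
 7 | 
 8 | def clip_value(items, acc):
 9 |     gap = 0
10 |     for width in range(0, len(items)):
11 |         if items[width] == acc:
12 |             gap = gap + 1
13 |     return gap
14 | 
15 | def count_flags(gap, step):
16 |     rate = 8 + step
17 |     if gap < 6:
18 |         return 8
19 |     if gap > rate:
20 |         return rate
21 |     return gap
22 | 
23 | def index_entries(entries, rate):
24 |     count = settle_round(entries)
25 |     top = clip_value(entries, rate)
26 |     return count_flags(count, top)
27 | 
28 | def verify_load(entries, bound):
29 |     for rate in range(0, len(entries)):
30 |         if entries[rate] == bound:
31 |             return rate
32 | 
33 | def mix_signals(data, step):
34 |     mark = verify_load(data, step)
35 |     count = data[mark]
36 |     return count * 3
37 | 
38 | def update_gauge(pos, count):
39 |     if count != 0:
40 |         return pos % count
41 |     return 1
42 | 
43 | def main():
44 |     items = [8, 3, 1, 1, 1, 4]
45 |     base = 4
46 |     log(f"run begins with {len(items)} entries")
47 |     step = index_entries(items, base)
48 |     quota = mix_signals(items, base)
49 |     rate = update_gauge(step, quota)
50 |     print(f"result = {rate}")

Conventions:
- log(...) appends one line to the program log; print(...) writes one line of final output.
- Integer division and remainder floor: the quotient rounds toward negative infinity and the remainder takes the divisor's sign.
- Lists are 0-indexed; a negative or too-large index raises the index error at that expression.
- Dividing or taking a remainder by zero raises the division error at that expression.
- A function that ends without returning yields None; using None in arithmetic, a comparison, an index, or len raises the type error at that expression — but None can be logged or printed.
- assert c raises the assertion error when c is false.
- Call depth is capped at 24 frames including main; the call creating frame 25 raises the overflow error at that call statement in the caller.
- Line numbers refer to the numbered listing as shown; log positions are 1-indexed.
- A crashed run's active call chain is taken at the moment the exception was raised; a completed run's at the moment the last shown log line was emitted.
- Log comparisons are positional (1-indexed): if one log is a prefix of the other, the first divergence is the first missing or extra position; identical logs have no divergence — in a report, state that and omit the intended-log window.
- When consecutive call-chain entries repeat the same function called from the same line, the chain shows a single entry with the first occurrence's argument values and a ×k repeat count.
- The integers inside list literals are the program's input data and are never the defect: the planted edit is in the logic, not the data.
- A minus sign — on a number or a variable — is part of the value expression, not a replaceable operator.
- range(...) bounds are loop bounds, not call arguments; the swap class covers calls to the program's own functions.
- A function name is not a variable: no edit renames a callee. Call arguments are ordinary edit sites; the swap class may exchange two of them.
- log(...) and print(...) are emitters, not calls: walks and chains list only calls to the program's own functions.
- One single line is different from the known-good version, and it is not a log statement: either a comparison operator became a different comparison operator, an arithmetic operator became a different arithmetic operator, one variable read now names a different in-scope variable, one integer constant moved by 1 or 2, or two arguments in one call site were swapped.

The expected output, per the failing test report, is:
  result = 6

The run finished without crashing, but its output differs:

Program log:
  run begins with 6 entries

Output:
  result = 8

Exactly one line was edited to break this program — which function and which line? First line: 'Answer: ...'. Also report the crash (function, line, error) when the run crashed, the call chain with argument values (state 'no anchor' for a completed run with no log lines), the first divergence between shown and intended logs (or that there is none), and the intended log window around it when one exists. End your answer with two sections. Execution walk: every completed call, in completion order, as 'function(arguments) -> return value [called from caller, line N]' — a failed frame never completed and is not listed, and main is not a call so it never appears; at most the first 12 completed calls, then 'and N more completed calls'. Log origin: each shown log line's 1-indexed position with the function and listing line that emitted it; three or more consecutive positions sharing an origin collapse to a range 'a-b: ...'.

Answer: the defect is in count_flags at line 18.
Key observation: Every logged value matches the working version; the printed result is what differs.
Call chain: main.
First divergence: there is none — every log position agrees.
Execution walk:
  settle_round([8, 3, 1, 1, 1, 4]) -> 1  [called from index_entries, line 24]
  clip_value([8, 3, 1, 1, 1, 4], 4) -> 1  [called from index_entries, line 25]
  count_flags(1, 1) -> 8  [called from index_entries, line 26]
  index_entries([8, 3, 1, 1, 1, 4], 4) -> 8  [called from main, line 47]
  verify_load([8, 3, 1, 1, 1, 4], 4) -> 5  [called from mix_signals, line 34]
  mix_signals([8, 3, 1, 1, 1, 4], 4) -> 12  [called from main, line 48]
  update_gauge(8, 12) -> 8  [called from main, line 49]
Log line origins:
  1: logged in main at line 46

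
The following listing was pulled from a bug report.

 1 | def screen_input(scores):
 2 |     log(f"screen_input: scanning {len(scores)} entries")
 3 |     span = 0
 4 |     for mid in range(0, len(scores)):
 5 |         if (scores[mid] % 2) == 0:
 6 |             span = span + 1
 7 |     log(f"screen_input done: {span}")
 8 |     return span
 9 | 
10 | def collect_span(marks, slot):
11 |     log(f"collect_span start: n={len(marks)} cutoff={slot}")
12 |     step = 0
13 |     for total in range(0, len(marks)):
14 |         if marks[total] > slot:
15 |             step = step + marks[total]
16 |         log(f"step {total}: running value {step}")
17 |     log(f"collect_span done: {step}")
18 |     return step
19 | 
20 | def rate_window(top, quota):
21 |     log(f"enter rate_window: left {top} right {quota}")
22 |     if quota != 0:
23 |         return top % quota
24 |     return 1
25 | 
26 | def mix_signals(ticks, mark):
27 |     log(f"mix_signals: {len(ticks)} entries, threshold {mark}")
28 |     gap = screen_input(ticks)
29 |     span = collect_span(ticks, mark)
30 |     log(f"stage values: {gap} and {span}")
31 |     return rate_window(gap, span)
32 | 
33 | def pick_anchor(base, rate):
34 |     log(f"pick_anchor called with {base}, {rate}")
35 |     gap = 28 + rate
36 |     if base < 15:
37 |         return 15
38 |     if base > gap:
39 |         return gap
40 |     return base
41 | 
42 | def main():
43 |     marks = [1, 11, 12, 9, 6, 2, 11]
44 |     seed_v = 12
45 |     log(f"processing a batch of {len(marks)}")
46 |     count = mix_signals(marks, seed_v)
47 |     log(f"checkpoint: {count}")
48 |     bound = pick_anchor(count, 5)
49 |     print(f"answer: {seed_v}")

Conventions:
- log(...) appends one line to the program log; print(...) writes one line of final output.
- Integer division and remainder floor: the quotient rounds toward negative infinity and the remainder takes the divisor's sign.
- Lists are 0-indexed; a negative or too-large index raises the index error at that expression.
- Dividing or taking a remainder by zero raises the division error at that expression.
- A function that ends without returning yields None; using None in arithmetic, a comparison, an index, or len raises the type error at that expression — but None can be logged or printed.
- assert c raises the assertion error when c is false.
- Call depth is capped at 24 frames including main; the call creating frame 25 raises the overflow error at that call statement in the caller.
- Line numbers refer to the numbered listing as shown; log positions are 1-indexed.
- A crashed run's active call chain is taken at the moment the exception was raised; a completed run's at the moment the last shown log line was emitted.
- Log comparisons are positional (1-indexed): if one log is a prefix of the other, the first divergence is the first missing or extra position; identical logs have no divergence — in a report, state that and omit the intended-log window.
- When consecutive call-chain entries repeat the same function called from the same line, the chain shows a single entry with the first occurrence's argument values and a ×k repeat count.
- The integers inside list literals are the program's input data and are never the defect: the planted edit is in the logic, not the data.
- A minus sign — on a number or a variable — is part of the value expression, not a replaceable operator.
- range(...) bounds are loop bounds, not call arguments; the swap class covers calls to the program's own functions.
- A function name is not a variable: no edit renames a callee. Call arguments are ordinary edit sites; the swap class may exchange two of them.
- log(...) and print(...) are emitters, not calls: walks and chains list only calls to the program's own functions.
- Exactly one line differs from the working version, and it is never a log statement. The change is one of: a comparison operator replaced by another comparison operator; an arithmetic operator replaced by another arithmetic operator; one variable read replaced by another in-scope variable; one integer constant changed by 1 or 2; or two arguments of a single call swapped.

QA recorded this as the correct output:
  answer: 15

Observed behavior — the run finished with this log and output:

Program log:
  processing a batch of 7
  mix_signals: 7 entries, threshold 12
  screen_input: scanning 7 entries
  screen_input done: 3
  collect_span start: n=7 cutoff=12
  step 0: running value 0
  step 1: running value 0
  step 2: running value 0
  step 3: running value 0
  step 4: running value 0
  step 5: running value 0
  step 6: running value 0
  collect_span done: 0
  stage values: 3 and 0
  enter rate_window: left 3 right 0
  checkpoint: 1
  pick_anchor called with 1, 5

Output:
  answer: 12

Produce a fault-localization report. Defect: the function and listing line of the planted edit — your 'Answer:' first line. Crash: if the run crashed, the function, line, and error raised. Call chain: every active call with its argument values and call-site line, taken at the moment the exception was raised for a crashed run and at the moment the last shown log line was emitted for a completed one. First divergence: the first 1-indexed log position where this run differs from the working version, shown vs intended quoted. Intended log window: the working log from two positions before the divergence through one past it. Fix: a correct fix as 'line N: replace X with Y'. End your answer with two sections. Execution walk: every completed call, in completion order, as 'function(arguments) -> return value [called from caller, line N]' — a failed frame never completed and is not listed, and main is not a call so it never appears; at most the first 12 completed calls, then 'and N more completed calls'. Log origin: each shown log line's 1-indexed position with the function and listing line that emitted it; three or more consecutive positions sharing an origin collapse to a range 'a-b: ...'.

Answer: the defect is in main at line 49.
Key fact: Every logged value matches the working version; the printed result is what differs.
Call chain: main -> pick_anchor(1, 5) (called at line 48).
First divergence: none (the log streams are identical).
Execution walk:
  screen_input([1, 11, 12, 9, 6, 2, 11]) -> 3  [called from mix_signals, line 28]
  collect_span([1, 11, 12, 9, 6, 2, 11], 12) -> 0  [called from mix_signals, line 29]
  rate_window(3, 0) -> 1  [called from mix_signals, line 31]
  mix_signals([1, 11, 12, 9, 6, 2, 11], 12) -> 1  [called from main, line 46]
  pick_anchor(1, 5) -> 15  [called from main, line 48]
Log origin:
  1: emitted by main (line 45)
  2: emitted by mix_signals (line 27)
  3: emitted by screen_input (line 2)
  4: emitted by screen_input (line 7)
  5: emitted by collect_span (line 11)
  6-12: emitted by collect_span (line 16)
  13: emitted by collect_span (line 17)
  14: emitted by mix_signals (line 30)
  15: emitted by rate_window (line 21)
  16: emitted by main (line 47)
  17: emitted by pick_anchor (line 34)
A correct fix: line 49: replace `seed_v` with `bound`.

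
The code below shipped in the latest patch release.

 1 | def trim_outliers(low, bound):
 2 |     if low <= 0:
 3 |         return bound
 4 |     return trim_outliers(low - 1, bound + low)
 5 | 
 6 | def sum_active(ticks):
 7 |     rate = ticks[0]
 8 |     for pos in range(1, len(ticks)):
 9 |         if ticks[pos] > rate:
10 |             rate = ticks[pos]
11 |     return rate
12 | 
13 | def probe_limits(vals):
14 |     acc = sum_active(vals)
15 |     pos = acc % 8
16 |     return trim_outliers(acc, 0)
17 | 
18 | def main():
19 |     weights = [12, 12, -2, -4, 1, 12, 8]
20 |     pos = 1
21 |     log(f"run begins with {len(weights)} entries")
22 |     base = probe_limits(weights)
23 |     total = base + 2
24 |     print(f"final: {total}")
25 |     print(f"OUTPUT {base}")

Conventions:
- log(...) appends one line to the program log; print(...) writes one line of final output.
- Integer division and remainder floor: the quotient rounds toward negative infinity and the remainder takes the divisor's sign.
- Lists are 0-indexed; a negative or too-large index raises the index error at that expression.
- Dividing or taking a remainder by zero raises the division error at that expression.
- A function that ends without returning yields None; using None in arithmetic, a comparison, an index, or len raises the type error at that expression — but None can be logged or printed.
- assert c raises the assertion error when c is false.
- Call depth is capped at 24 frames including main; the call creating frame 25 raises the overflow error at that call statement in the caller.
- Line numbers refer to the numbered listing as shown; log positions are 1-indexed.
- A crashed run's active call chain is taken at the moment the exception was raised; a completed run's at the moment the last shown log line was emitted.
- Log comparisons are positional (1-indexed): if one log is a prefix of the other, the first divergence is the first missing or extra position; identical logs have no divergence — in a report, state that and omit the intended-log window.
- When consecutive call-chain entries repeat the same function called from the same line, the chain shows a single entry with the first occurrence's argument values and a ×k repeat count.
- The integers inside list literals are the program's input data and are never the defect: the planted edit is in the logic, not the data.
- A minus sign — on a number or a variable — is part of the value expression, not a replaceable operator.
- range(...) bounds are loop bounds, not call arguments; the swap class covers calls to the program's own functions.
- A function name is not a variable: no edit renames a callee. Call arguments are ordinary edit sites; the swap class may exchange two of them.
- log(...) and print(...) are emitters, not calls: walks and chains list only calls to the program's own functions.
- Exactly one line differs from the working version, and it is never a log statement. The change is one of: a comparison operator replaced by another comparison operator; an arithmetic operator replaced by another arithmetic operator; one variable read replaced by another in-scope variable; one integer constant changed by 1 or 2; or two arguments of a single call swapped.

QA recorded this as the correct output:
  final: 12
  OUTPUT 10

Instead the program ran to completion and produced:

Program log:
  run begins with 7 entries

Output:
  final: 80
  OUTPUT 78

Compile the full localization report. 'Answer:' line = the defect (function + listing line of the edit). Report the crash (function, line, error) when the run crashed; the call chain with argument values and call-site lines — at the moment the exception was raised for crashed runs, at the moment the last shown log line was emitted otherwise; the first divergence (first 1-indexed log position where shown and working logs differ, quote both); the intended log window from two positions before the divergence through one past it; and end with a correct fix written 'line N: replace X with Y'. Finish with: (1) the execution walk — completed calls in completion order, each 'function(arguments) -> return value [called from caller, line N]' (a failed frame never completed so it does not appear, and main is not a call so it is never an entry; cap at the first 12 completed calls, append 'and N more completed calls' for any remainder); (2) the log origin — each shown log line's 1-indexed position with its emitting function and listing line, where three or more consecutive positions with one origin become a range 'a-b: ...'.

Answer: the defect is in probe_limits at line 16.
Key fact: Every logged value matches the working version; the printed result is what differs.
Call chain: main.
First divergence: none; the two logs match at every position.
Execution walk:
  sum_active([12, 12, -2, -4, 1, 12, 8]) -> 12  [called from probe_limits, line 14]
  trim_outliers(0, 78) -> 78  [called from trim_outliers, line 4]
  trim_outliers(1, 77) -> 78  [called from trim_outliers, line 4]
  trim_outliers(2, 75) -> 78  [called from trim_outliers, line 4]
  trim_outliers(3, 72) -> 78  [called from trim_outliers, line 4]
  trim_outliers(4, 68) -> 78  [called from trim_outliers, line 4]
  trim_outliers(5, 63) -> 78  [called from trim_outliers, line 4]
  trim_outliers(6, 57) -> 78  [called from trim_outliers, line 4]
  trim_outliers(7, 50) -> 78  [called from trim_outliers, line 4]
  trim_outliers(8, 42) -> 78  [called from trim_outliers, line 4]
  trim_outliers(9, 33) -> 78  [called from trim_outliers, line 4]
  trim_outliers(10, 23) -> 78  [called from trim_outliers, line 4]
  ... and 3 more completed calls
Log origin:
  1 — main, line 21
A correct fix: line 16: replace `acc` with `pos`.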